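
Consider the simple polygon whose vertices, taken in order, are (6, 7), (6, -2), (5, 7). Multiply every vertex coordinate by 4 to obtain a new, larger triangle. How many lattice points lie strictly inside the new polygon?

Using the shoelace formula, 2A = |[6·(-2) − 6·7] + [6·7 − 5·(-2)] + [5·7 − 6·7]| = 9, so the area is 4.5.
The number of boundary lattice points is Σ gcd(|Δx|,|Δy|) = gcd(0,9) + gcd(1,9) + gcd(1,0) = 9+1+1 = 11.
Scaling by 4 multiplies the area by 4² = 16 (so the new area is 72) and multiplies the boundary lattice-point count by 4, giving 44.
By Pick's theorem, the interior count of the dilated polygon is 72 − 44/2 + 1 = 51.

51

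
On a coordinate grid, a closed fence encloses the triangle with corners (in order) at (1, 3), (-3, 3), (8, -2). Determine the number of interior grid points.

By the shoelace formula, twice the signed area is |(1·3 − (-3)·3) + ((-3)·(-2) − 8·3) + (8·3 − 1·(-2))| = 20, so the area is 10.
The number of boundary lattice points is Σ gcd(|Δx|,|Δy|) = gcd(4,0) + gcd(11,5) + gcd(7,5) = 4+1+1 = 6.
Pick's theorem gives I = A − B/2 + 1 = 10 − 6/2 + 1 = 8.

8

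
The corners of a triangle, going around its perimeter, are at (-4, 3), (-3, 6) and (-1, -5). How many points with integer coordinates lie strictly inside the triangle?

Using the shoelace formula, 2A = |[(-4)·6 − (-3)·3] + [(-3)·(-5) − (-1)·6] + [(-1)·3 − (-4)·(-5)]| = 17, so the area is 8.5.
Summing gcd(|Δx|,|Δy|) over the edges gives the boundary count: gcd(1,3) + gcd(2,11) + gcd(3,8) = 1+1+1 = 3.
Pick's theorem gives I = A − B/2 + 1 = 8.5 − 3/2 + 1 = 8.

8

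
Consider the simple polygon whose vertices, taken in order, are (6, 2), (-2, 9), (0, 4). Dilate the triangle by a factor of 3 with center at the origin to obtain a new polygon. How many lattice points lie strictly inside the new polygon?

112

By the shoelace formula, twice the signed area is |[6·9 − (-2)·2] + [(-2)·4 − 0·9] + [0·2 − 6·4]| = 26, so the area is 13.
The number of boundary lattice points is Σ gcd(|Δx|,|Δy|) = gcd(8,7) + gcd(2,5) + gcd(6,2) = 1+1+2 = 4.
Scaling by 3 multiplies the area by 3² = 9 (so the new area is 117) and multiplies the boundary lattice-point count by 3, giving 12.
By Pick's theorem, the interior count of the dilated polygon is 117 − 12/2 + 1 = 112.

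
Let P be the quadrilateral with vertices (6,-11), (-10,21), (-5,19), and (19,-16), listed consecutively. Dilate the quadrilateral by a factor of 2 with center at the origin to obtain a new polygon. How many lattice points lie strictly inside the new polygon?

By the shoelace formula, twice the signed area is |(6·21 − (-10)·(-11)) + ((-10)·19 − (-5)·21) + ((-5)·(-16) − 19·19) + (19·(-11) − 6·(-16))| = 463, so the area is 463/2.
Along each edge there are gcd(|Δx|,|Δy|)+1 lattice points, so counting each shared vertex once the boundary has gcd(16,32) + gcd(5,2) + gcd(24,35) + gcd(13,5) = 16+1+1+1 = 19.
Scaling by 2 multiplies the area by 2² = 4 (so the new area is 926) and multiplies the boundary lattice-point count by 2, giving 38.
By Pick's theorem, the interior count of the dilated polygon is 926 − 38/2 + 1 = 908.

908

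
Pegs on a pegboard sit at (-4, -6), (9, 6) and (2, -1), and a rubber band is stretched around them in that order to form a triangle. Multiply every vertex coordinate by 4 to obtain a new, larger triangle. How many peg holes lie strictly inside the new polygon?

By the shoelace formula, twice the signed area is |((-4)·6 − 9·(-6)) + (9·(-1) − 2·6) + (2·(-6) − (-4)·(-1))| = 7, so the area is 7/2.
Summing gcd(|Δx|,|Δy|) over the edges gives the boundary count: gcd(13,12) + gcd(7,7) + gcd(6,5) = 1+7+1 = 9.
Scaling by 4 multiplies the area by 4² = 16 (so the new area is 56) and multiplies the boundary lattice-point count by 4, giving 36.
By Pick's theorem, the interior count of the dilated polygon is 56 − 36/2 + 1 = 39.

39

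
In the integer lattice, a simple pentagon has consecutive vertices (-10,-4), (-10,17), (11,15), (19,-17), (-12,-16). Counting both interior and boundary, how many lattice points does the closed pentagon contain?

837

By the shoelace formula, twice the signed area is |((-10)·17 − (-10)·(-4)) + ((-10)·15 − 11·17) + (11·(-17) − 19·15) + (19·(-16) − (-12)·(-17)) + ((-12)·(-4) − (-10)·(-16))| = 1639, so the area is 1639/2.
Summing gcd(|Δx|,|Δy|) over the edges gives the boundary count: gcd(0,21) + gcd(21,2) + gcd(8,32) + gcd(31,1) + gcd(2,12) = 21+1+8+1+2 = 33.
Pick's theorem gives I = A − B/2 + 1 = 1639/2 − 33/2 + 1 = 804, so the closed region contains I + B = 804 + 33 = 837 lattice points.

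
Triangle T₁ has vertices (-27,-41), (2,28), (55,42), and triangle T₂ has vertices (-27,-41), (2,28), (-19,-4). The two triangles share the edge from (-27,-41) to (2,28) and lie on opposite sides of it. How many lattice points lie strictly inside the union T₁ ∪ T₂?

1885

The union is the simple quadrilateral with vertices (-27,-41), (55,42), (2,28), (-19,-4) in order.
Using the shoelace formula, 2A = |((-27)·42 − 55·(-41)) + (55·28 − 2·42) + (2·(-4) − (-19)·28) + ((-19)·(-41) − (-27)·(-4))| = 3772, so the area is 1886.
The number of boundary lattice points is Σ gcd(|Δx|,|Δy|) = gcd(82,83) + gcd(53,14) + gcd(21,32) + gcd(8,37) = 1+1+1+1 = 4.
By Pick's theorem I = A − B/2 + 1 = 1886 − 4/2 + 1 = 1885.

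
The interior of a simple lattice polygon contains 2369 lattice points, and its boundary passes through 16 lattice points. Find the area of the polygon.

2376

By Pick's theorem, A = I + B/2 − 1 = 2369 + 16/2 − 1 = 2376.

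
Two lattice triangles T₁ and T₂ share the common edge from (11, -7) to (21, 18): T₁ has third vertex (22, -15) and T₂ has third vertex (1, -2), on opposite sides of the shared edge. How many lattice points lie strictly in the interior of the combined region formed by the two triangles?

315

The union is the simple quadrilateral with vertices (11, -7), (22, -15), (21, 18), (1, -2) in order.
Using the shoelace formula, 2A = |[11·(-15) − 22·(-7)] + [22·18 − 21·(-15)] + [21·(-2) − 1·18] + [1·(-7) − 11·(-2)]| = 655, so the area is 327.5.
The number of boundary lattice points is Σ gcd(|Δx|,|Δy|) = gcd(11,8) + gcd(1,33) + gcd(20,20) + gcd(10,5) = 1+1+20+5 = 27.
By Pick's theorem I = A − B/2 + 1 = 327.5 − 27/2 + 1 = 315.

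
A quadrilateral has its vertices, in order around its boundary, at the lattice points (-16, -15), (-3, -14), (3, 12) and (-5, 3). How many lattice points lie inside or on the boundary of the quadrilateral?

192

The shoelace formula gives twice the area as |[(-16)·(-14) − (-3)·(-15)] + [(-3)·12 − 3·(-14)] + [3·3 − (-5)·12] + [(-5)·(-15) − (-16)·3]| = 377, so the area is 188.5.
Along each edge there are gcd(|Δx|,|Δy|)+1 lattice points, so counting each shared vertex once the boundary has gcd(13,1) + gcd(6,26) + gcd(8,9) + gcd(11,18) = 1+2+1+1 = 5.
Pick's theorem gives I = A − B/2 + 1 = 188.5 − 5/2 + 1 = 187, so the closed region contains I + B = 187 + 5 = 192 lattice points.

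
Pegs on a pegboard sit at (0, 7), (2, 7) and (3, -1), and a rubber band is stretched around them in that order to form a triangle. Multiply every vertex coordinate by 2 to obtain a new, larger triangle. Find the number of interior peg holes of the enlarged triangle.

29

The shoelace formula gives twice the area as |[0·7 − 2·7] + [2·(-1) − 3·7] + [3·7 − 0·(-1)]| = 16, so the area is 8.
The number of boundary lattice points is Σ gcd(|Δx|,|Δy|) = gcd(2,0) + gcd(1,8) + gcd(3,8) = 2+1+1 = 4.
Scaling by 2 multiplies the area by 2² = 4 (so the new area is 32) and multiplies the boundary lattice-point count by 2, giving 8.
By Pick's theorem, the interior count of the dilated polygon is 32 − 8/2 + 1 = 29.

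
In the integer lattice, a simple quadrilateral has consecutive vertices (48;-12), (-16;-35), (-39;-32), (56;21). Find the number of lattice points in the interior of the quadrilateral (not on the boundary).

Using the shoelace formula, 2A = |(48·(-35) − (-16)·(-12)) + ((-16)·(-32) − (-39)·(-35)) + ((-39)·21 − 56·(-32)) + (56·(-12) − 48·21)| = 3432, so the area is 1716.
Along each edge there are gcd(|Δx|,|Δy|)+1 lattice points, so counting each shared vertex once the boundary has gcd(64,23) + gcd(23,3) + gcd(95,53) + gcd(8,33) = 1+1+1+1 = 4.
Pick's theorem gives I = A − B/2 + 1 = 1716 − 4/2 + 1 = 1715.

1715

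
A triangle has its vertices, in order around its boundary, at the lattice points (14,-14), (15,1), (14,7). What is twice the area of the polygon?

By the shoelace formula, twice the signed area is |[14·1 − 15·(-14)] + [15·7 − 14·1] + [14·(-14) − 14·7]| = 21, so the area is 21/2.

21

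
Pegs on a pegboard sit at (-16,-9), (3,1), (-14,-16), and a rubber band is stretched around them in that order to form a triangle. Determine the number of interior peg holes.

By the shoelace formula, twice the signed area is |[(-16)·1 − 3·(-9)] + [3·(-16) − (-14)·1] + [(-14)·(-9) − (-16)·(-16)]| = 153, so the area is 153/2.
Summing gcd(|Δx|,|Δy|) over the edges gives the boundary count: gcd(19,10) + gcd(17,17) + gcd(2,7) = 1+17+1 = 19.
Pick's theorem gives I = A − B/2 + 1 = 153/2 − 19/2 + 1 = 68.

68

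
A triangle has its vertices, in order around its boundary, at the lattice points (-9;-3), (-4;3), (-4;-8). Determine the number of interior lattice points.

20

The shoelace formula gives twice the area as |[(-9)·3 − (-4)·(-3)] + [(-4)·(-8) − (-4)·3] + [(-4)·(-3) − (-9)·(-8)]| = 55, so the area is 55/2.
Summing gcd(|Δx|,|Δy|) over the edges gives the boundary count: gcd(5,6) + gcd(0,11) + gcd(5,5) = 1+11+5 = 17.
By Pick's theorem A = I + B/2 − 1, so I = 55/2 − 17/2 + 1 = 20.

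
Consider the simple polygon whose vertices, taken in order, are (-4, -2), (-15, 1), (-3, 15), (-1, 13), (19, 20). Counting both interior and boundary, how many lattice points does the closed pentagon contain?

Using the shoelace formula, 2A = |((-4)·1 − (-15)·(-2)) + ((-15)·15 − (-3)·1) + ((-3)·13 − (-1)·15) + ((-1)·20 − 19·13) + (19·(-2) − (-4)·20)| = 505, so the area is 505/2.
Along each edge there are gcd(|Δx|,|Δy|)+1 lattice points, so counting each shared vertex once the boundary has gcd(11,3) + gcd(12,14) + gcd(2,2) + gcd(20,7) + gcd(23,22) = 1+2+2+1+1 = 7.
Pick's theorem gives I = A − B/2 + 1 = 505/2 − 7/2 + 1 = 250, so the closed region contains I + B = 250 + 7 = 257 lattice points.

257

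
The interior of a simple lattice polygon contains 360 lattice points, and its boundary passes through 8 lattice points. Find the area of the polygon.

By Pick's theorem, A = I + B/2 − 1 = 360 + 8/2 − 1 = 363.

363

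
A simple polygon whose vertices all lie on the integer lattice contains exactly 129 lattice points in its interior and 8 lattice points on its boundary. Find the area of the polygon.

132

Pick's theorem states A = I + B/2 − 1, so A = 129 + 8/2 − 1 = 132.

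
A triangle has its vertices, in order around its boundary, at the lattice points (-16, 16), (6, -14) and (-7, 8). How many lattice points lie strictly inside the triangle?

The shoelace formula gives twice the area as |((-16)·(-14) − 6·16) + (6·8 − (-7)·(-14)) + ((-7)·16 − (-16)·8)| = 94, so the area is 47.
The number of boundary lattice points is Σ gcd(|Δx|,|Δy|) = gcd(22,30) + gcd(13,22) + gcd(9,8) = 2+1+1 = 4.
Pick's theorem gives I = A − B/2 + 1 = 47 − 4/2 + 1 = 46.

46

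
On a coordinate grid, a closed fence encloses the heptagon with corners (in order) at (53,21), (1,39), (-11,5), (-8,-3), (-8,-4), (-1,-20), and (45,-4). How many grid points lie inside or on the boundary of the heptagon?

2395

Using the shoelace formula, 2A = |[53·39 − 1·21] + [1·5 − (-11)·39] + [(-11)·(-3) − (-8)·5] + [(-8)·(-4) − (-8)·(-3)] + [(-8)·(-20) − (-1)·(-4)] + [(-1)·(-4) − 45·(-20)] + [45·21 − 53·(-4)]| = 4778, so the area is 2389.
Summing gcd(|Δx|,|Δy|) over the edges gives the boundary count: gcd(52,18) + gcd(12,34) + gcd(3,8) + gcd(0,1) + gcd(7,16) + gcd(46,16) + gcd(8,25) = 2+2+1+1+1+2+1 = 10.
Pick's theorem gives I = A − B/2 + 1 = 2389 − 10/2 + 1 = 2385, so the closed region contains I + B = 2385 + 10 = 2395 lattice points.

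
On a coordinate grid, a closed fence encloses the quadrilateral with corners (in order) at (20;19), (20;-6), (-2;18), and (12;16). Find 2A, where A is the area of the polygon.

By the shoelace formula, twice the signed area is |(20·(-6) − 20·19) + (20·18 − (-2)·(-6)) + ((-2)·16 − 12·18) + (12·19 − 20·16)| = 492, so the area is 246.

492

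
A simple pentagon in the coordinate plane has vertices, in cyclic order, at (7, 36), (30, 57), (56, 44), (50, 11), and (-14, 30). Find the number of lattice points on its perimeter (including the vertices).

Along each edge there are gcd(|Δx|,|Δy|)+1 lattice points, so counting each shared vertex once the boundary has gcd(23,21) + gcd(26,13) + gcd(6,33) + gcd(64,19) + gcd(21,6) = 1+13+3+1+3 = 21.

21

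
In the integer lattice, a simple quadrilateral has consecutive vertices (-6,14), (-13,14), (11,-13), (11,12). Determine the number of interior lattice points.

290

The shoelace formula gives twice the area as |[(-6)·14 − (-13)·14] + [(-13)·(-13) − 11·14] + [11·12 − 11·(-13)] + [11·14 − (-6)·12]| = 614, so the area is 307.
The number of boundary lattice points is Σ gcd(|Δx|,|Δy|) = gcd(7,0) + gcd(24,27) + gcd(0,25) + gcd(17,2) = 7+3+25+1 = 36.
Pick's theorem gives I = A − B/2 + 1 = 307 − 36/2 + 1 = 290.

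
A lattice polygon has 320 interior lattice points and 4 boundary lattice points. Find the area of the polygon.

321

By Pick's theorem, A = I + B/2 − 1 = 320 + 4/2 − 1 = 321.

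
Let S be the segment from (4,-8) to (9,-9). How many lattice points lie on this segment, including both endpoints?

2

The number of lattice points on a segment between lattice points is gcd(|Δx|,|Δy|) + 1 = gcd(5,1) + 1 = 1 + 1 = 2.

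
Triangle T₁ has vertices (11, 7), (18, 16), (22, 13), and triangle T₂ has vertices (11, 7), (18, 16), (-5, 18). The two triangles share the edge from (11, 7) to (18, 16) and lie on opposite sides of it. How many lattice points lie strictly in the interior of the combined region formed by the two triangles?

The union is the simple quadrilateral with vertices (11, 7), (22, 13), (18, 16), (-5, 18) in order.
The shoelace formula gives twice the area as |(11·13 − 22·7) + (22·16 − 18·13) + (18·18 − (-5)·16) + ((-5)·7 − 11·18)| = 278, so the area is 139.
The number of boundary lattice points is Σ gcd(|Δx|,|Δy|) = gcd(11,6) + gcd(4,3) + gcd(23,2) + gcd(16,11) = 1+1+1+1 = 4.
By Pick's theorem I = A − B/2 + 1 = 139 − 4/2 + 1 = 138.

138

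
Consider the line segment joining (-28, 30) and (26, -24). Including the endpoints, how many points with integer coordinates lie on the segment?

The number of lattice points on a segment between lattice points is gcd(|Δx|,|Δy|) + 1 = gcd(54,54) + 1 = 54 + 1 = 55.

55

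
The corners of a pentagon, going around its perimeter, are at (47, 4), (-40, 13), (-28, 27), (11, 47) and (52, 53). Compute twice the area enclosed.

5702

By the shoelace formula, twice the signed area is |(47·13 − (-40)·4) + ((-40)·27 − (-28)·13) + ((-28)·47 − 11·27) + (11·53 − 52·47) + (52·4 − 47·53)| = 5702, so the area is 2851.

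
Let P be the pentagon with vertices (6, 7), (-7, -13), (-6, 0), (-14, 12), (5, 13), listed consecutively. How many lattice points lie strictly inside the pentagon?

Using the shoelace formula, 2A = |[6·(-13) − (-7)·7] + [(-7)·0 − (-6)·(-13)] + [(-6)·12 − (-14)·0] + [(-14)·13 − 5·12] + [5·7 − 6·13]| = 464, so the area is 232.
Summing gcd(|Δx|,|Δy|) over the edges gives the boundary count: gcd(13,20) + gcd(1,13) + gcd(8,12) + gcd(19,1) + gcd(1,6) = 1+1+4+1+1 = 8.
By Pick's theorem A = I + B/2 − 1, so I = 232 − 8/2 + 1 = 229.

229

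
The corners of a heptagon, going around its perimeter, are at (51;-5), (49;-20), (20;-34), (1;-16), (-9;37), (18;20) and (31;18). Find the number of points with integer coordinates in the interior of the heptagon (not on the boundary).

The shoelace formula gives twice the area as |[51·(-20) − 49·(-5)] + [49·(-34) − 20·(-20)] + [20·(-16) − 1·(-34)] + [1·37 − (-9)·(-16)] + [(-9)·20 − 18·37] + [18·18 − 31·20] + [31·(-5) − 51·18]| = 4649, so the area is 2324.5.
Along each edge there are gcd(|Δx|,|Δy|)+1 lattice points, so counting each shared vertex once the boundary has gcd(2,15) + gcd(29,14) + gcd(19,18) + gcd(10,53) + gcd(27,17) + gcd(13,2) + gcd(20,23) = 1+1+1+1+1+1+1 = 7.
By Pick's theorem A = I + B/2 − 1, so I = 2324.5 − 7/2 + 1 = 2322.

2322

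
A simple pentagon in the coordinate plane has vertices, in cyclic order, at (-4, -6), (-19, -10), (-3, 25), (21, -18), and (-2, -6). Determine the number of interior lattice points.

610

Using the shoelace formula, 2A = |[(-4)·(-10) − (-19)·(-6)] + [(-19)·25 − (-3)·(-10)] + [(-3)·(-18) − 21·25] + [21·(-6) − (-2)·(-18)] + [(-2)·(-6) − (-4)·(-6)]| = 1224, so the area is 612.
Summing gcd(|Δx|,|Δy|) over the edges gives the boundary count: gcd(15,4) + gcd(16,35) + gcd(24,43) + gcd(23,12) + gcd(2,0) = 1+1+1+1+2 = 6.
By Pick's theorem A = I + B/2 − 1, so I = 612 − 6/2 + 1 = 610.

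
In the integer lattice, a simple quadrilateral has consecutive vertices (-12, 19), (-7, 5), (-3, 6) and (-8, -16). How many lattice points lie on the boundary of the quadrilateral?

4

Along each edge there are gcd(|Δx|,|Δy|)+1 lattice points, so counting each shared vertex once the boundary has gcd(5,14) + gcd(4,1) + gcd(5,22) + gcd(4,35) = 1+1+1+1 = 4.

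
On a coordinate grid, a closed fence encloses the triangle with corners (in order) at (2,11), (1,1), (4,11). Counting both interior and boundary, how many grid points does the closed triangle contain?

13

The shoelace formula gives twice the area as |(2·1 − 1·11) + (1·11 − 4·1) + (4·11 − 2·11)| = 20, so the area is 10.
Summing gcd(|Δx|,|Δy|) over the edges gives the boundary count: gcd(1,10) + gcd(3,10) + gcd(2,0) = 1+1+2 = 4.
Pick's theorem gives I = A − B/2 + 1 = 10 − 4/2 + 1 = 9, so the closed region contains I + B = 9 + 4 = 13 lattice points.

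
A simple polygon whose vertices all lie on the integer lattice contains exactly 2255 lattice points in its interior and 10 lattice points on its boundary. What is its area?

2259

Pick's theorem states A = I + B/2 − 1, so A = 2255 + 10/2 − 1 = 2259.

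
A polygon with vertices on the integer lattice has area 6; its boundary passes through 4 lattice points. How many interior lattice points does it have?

From Pick's theorem, I = A − B/2 + 1 = 6 − 4/2 + 1 = 5.

5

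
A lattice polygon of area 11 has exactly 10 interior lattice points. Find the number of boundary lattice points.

Pick's theorem gives A = I + B/2 − 1, so B = 2(A − I + 1) = 2(11 − 10 + 1) = 4.

4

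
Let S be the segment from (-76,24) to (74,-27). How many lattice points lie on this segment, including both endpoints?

4

The number of lattice points on a segment between lattice points is gcd(|Δx|,|Δy|) + 1 = gcd(150,51) + 1 = 3 + 1 = 4.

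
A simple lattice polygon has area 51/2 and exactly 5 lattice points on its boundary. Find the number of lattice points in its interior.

24

Pick's theorem A = I + B/2 − 1 rearranges to I = A − B/2 + 1 = 51/2 − 5/2 + 1 = 24.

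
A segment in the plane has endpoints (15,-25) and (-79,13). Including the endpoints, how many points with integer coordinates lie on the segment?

3

The number of lattice points on a segment between lattice points is gcd(|Δx|,|Δy|) + 1 = gcd(94,38) + 1 = 2 + 1 = 3.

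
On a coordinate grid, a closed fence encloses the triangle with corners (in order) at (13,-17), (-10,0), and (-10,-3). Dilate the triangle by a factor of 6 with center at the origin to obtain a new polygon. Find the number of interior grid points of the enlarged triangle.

1228

The shoelace formula gives twice the area as |[13·0 − (-10)·(-17)] + [(-10)·(-3) − (-10)·0] + [(-10)·(-17) − 13·(-3)]| = 69, so the area is 34.5.
The number of boundary lattice points is Σ gcd(|Δx|,|Δy|) = gcd(23,17) + gcd(0,3) + gcd(23,14) = 1+3+1 = 5.
Scaling by 6 multiplies the area by 6² = 36 (so the new area is 1242) and multiplies the boundary lattice-point count by 6, giving 30.
By Pick's theorem, the interior count of the dilated polygon is 1242 − 30/2 + 1 = 1228.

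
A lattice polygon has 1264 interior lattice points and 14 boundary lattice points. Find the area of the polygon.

Pick's theorem states A = I + B/2 − 1, so A = 1264 + 14/2 − 1 = 1270.

1270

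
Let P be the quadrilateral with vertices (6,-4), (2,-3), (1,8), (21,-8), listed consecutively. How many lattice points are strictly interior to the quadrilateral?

Using the shoelace formula, 2A = |(6·(-3) − 2·(-4)) + (2·8 − 1·(-3)) + (1·(-8) − 21·8) + (21·(-4) − 6·(-8))| = 203, so the area is 101.5.
Along each edge there are gcd(|Δx|,|Δy|)+1 lattice points, so counting each shared vertex once the boundary has gcd(4,1) + gcd(1,11) + gcd(20,16) + gcd(15,4) = 1+1+4+1 = 7.
Pick's theorem gives I = A − B/2 + 1 = 101.5 − 7/2 + 1 = 99.

99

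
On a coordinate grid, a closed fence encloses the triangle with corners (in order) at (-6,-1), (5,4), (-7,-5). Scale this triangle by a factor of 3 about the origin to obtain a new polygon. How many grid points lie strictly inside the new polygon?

169

Using the shoelace formula, 2A = |((-6)·4 − 5·(-1)) + (5·(-5) − (-7)·4) + ((-7)·(-1) − (-6)·(-5))| = 39, so the area is 19.5.
Along each edge there are gcd(|Δx|,|Δy|)+1 lattice points, so counting each shared vertex once the boundary has gcd(11,5) + gcd(12,9) + gcd(1,4) = 1+3+1 = 5.
Scaling by 3 multiplies the area by 3² = 9 (so the new area is 175.5) and multiplies the boundary lattice-point count by 3, giving 15.
By Pick's theorem, the interior count of the dilated polygon is 175.5 − 15/2 + 1 = 169.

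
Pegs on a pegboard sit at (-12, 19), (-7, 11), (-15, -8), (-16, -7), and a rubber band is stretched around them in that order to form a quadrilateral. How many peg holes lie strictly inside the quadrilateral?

By the shoelace formula, twice the signed area is |[(-12)·11 − (-7)·19] + [(-7)·(-8) − (-15)·11] + [(-15)·(-7) − (-16)·(-8)] + [(-16)·19 − (-12)·(-7)]| = 189, so the area is 94.5.
Summing gcd(|Δx|,|Δy|) over the edges gives the boundary count: gcd(5,8) + gcd(8,19) + gcd(1,1) + gcd(4,26) = 1+1+1+2 = 5.
By Pick's theorem A = I + B/2 − 1, so I = 94.5 − 5/2 + 1 = 93.

93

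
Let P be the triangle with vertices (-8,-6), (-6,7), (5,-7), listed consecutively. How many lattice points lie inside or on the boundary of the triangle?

88

By the shoelace formula, twice the signed area is |((-8)·7 − (-6)·(-6)) + ((-6)·(-7) − 5·7) + (5·(-6) − (-8)·(-7))| = 171, so the area is 85.5.
The number of boundary lattice points is Σ gcd(|Δx|,|Δy|) = gcd(2,13) + gcd(11,14) + gcd(13,1) = 1+1+1 = 3.
Pick's theorem gives I = A − B/2 + 1 = 85.5 − 3/2 + 1 = 85, so the closed region contains I + B = 85 + 3 = 88 lattice points.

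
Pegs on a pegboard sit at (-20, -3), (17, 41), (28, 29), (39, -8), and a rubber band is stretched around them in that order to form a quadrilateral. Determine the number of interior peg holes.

1527

Using the shoelace formula, 2A = |[(-20)·41 − 17·(-3)] + [17·29 − 28·41] + [28·(-8) − 39·29] + [39·(-3) − (-20)·(-8)]| = 3056, so the area is 1528.
Along each edge there are gcd(|Δx|,|Δy|)+1 lattice points, so counting each shared vertex once the boundary has gcd(37,44) + gcd(11,12) + gcd(11,37) + gcd(59,5) = 1+1+1+1 = 4.
Pick's theorem gives I = A − B/2 + 1 = 1528 − 4/2 + 1 = 1527.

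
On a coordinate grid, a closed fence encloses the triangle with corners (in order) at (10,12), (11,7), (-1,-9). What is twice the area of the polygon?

76

By the shoelace formula, twice the signed area is |(10·7 − 11·12) + (11·(-9) − (-1)·7) + ((-1)·12 − 10·(-9))| = 76, so the area is 38.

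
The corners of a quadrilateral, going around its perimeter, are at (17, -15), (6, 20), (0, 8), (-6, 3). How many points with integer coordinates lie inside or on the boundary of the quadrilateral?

The shoelace formula gives twice the area as |(17·20 − 6·(-15)) + (6·8 − 0·20) + (0·3 − (-6)·8) + ((-6)·(-15) − 17·3)| = 565, so the area is 282.5.
The number of boundary lattice points is Σ gcd(|Δx|,|Δy|) = gcd(11,35) + gcd(6,12) + gcd(6,5) + gcd(23,18) = 1+6+1+1 = 9.
Pick's theorem gives I = A − B/2 + 1 = 282.5 − 9/2 + 1 = 279, so the closed region contains I + B = 279 + 9 = 288 lattice points.

288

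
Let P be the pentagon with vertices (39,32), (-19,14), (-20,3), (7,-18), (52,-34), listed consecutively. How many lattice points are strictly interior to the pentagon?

Using the shoelace formula, 2A = |[39·14 − (-19)·32] + [(-19)·3 − (-20)·14] + [(-20)·(-18) − 7·3] + [7·(-34) − 52·(-18)] + [52·32 − 39·(-34)]| = 5404, so the area is 2702.
The number of boundary lattice points is Σ gcd(|Δx|,|Δy|) = gcd(58,18) + gcd(1,11) + gcd(27,21) + gcd(45,16) + gcd(13,66) = 2+1+3+1+1 = 8.
By Pick's theorem A = I + B/2 − 1, so I = 2702 − 8/2 + 1 = 2699.

2699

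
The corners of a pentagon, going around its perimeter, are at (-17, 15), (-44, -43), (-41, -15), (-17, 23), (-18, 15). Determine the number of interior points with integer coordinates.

381

The shoelace formula gives twice the area as |((-17)·(-43) − (-44)·15) + ((-44)·(-15) − (-41)·(-43)) + ((-41)·23 − (-17)·(-15)) + ((-17)·15 − (-18)·23) + ((-18)·15 − (-17)·15)| = 766, so the area is 383.
The number of boundary lattice points is Σ gcd(|Δx|,|Δy|) = gcd(27,58) + gcd(3,28) + gcd(24,38) + gcd(1,8) + gcd(1,0) = 1+1+2+1+1 = 6.
By Pick's theorem A = I + B/2 − 1, so I = 383 − 6/2 + 1 = 381.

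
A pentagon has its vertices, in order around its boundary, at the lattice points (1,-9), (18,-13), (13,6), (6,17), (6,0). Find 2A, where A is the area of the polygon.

By the shoelace formula, twice the signed area is |(1·(-13) − 18·(-9)) + (18·6 − 13·(-13)) + (13·17 − 6·6) + (6·0 − 6·17) + (6·(-9) − 1·0)| = 455, so the area is 227.5.

455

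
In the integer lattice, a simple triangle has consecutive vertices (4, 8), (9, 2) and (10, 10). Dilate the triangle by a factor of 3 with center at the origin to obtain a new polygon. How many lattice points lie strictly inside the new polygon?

202

By the shoelace formula, twice the signed area is |(4·2 − 9·8) + (9·10 − 10·2) + (10·8 − 4·10)| = 46, so the area is 23.
Along each edge there are gcd(|Δx|,|Δy|)+1 lattice points, so counting each shared vertex once the boundary has gcd(5,6) + gcd(1,8) + gcd(6,2) = 1+1+2 = 4.
Scaling by 3 multiplies the area by 3² = 9 (so the new area is 207) and multiplies the boundary lattice-point count by 3, giving 12.
By Pick's theorem, the interior count of the dilated polygon is 207 − 12/2 + 1 = 202.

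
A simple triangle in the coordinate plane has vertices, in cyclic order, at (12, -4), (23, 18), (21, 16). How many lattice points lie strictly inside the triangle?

By the shoelace formula, twice the signed area is |[12·18 − 23·(-4)] + [23·16 − 21·18] + [21·(-4) − 12·16]| = 22, so the area is 11.
Along each edge there are gcd(|Δx|,|Δy|)+1 lattice points, so counting each shared vertex once the boundary has gcd(11,22) + gcd(2,2) + gcd(9,20) = 11+2+1 = 14.
Pick's theorem gives I = A − B/2 + 1 = 11 − 14/2 + 1 = 5.

5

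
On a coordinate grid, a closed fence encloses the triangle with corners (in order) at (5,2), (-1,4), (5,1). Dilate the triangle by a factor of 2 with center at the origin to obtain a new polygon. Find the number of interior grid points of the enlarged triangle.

By the shoelace formula, twice the signed area is |(5·4 − (-1)·2) + ((-1)·1 − 5·4) + (5·2 − 5·1)| = 6, so the area is 3.
Summing gcd(|Δx|,|Δy|) over the edges gives the boundary count: gcd(6,2) + gcd(6,3) + gcd(0,1) = 2+3+1 = 6.
Scaling by 2 multiplies the area by 2² = 4 (so the new area is 12) and multiplies the boundary lattice-point count by 2, giving 12.
By Pick's theorem, the interior count of the dilated polygon is 12 − 12/2 + 1 = 7.

7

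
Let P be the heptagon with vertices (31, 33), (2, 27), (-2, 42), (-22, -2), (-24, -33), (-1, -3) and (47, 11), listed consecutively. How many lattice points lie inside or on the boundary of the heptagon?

1954

The shoelace formula gives twice the area as |(31·27 − 2·33) + (2·42 − (-2)·27) + ((-2)·(-2) − (-22)·42) + ((-22)·(-33) − (-24)·(-2)) + ((-24)·(-3) − (-1)·(-33)) + ((-1)·11 − 47·(-3)) + (47·33 − 31·11)| = 3894, so the area is 1947.
Along each edge there are gcd(|Δx|,|Δy|)+1 lattice points, so counting each shared vertex once the boundary has gcd(29,6) + gcd(4,15) + gcd(20,44) + gcd(2,31) + gcd(23,30) + gcd(48,14) + gcd(16,22) = 1+1+4+1+1+2+2 = 12.
Pick's theorem gives I = A − B/2 + 1 = 1947 − 12/2 + 1 = 1942, so the closed region contains I + B = 1942 + 12 = 1954 lattice points.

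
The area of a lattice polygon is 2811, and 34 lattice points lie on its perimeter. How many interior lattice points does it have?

2795

Pick's theorem A = I + B/2 − 1 rearranges to I = A − B/2 + 1 = 2811 − 34/2 + 1 = 2795.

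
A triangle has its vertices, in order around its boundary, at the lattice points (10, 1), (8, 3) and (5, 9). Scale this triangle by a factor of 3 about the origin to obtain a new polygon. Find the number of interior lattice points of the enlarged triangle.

Using the shoelace formula, 2A = |[10·3 − 8·1] + [8·9 − 5·3] + [5·1 − 10·9]| = 6, so the area is 3.
Along each edge there are gcd(|Δx|,|Δy|)+1 lattice points, so counting each shared vertex once the boundary has gcd(2,2) + gcd(3,6) + gcd(5,8) = 2+3+1 = 6.
Scaling by 3 multiplies the area by 3² = 9 (so the new area is 27) and multiplies the boundary lattice-point count by 3, giving 18.
By Pick's theorem, the interior count of the dilated polygon is 27 − 18/2 + 1 = 19.

19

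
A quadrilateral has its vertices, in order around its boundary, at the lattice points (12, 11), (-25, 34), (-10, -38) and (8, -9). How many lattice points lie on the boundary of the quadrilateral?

Summing gcd(|Δx|,|Δy|) over the edges gives the boundary count: gcd(37,23) + gcd(15,72) + gcd(18,29) + gcd(4,20) = 1+3+1+4 = 9.

9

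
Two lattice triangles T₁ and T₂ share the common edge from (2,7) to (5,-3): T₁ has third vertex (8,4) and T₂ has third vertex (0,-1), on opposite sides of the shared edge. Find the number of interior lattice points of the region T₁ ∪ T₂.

45

The union is the simple quadrilateral with vertices (2,7), (8,4), (5,-3), (0,-1) in order.
By the shoelace formula, twice the signed area is |[2·4 − 8·7] + [8·(-3) − 5·4] + [5·(-1) − 0·(-3)] + [0·7 − 2·(-1)]| = 95, so the area is 47.5.
The number of boundary lattice points is Σ gcd(|Δx|,|Δy|) = gcd(6,3) + gcd(3,7) + gcd(5,2) + gcd(2,8) = 3+1+1+2 = 7.
By Pick's theorem I = A − B/2 + 1 = 47.5 − 7/2 + 1 = 45.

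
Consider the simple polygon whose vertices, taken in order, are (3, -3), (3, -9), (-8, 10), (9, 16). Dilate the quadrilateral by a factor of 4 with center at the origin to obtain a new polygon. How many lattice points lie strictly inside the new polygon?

Using the shoelace formula, 2A = |(3·(-9) − 3·(-3)) + (3·10 − (-8)·(-9)) + ((-8)·16 − 9·10) + (9·(-3) − 3·16)| = 353, so the area is 353/2.
The number of boundary lattice points is Σ gcd(|Δx|,|Δy|) = gcd(0,6) + gcd(11,19) + gcd(17,6) + gcd(6,19) = 6+1+1+1 = 9.
Scaling by 4 multiplies the area by 4² = 16 (so the new area is 2824) and multiplies the boundary lattice-point count by 4, giving 36.
By Pick's theorem, the interior count of the dilated polygon is 2824 − 36/2 + 1 = 2807.

2807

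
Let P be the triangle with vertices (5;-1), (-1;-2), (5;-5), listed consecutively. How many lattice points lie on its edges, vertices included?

Summing gcd(|Δx|,|Δy|) over the edges gives the boundary count: gcd(6,1) + gcd(6,3) + gcd(0,4) = 1+3+4 = 8.

8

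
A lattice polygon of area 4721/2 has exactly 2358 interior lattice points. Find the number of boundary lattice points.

Pick's theorem gives A = I + B/2 − 1, so B = 2(A − I + 1) = 2(4721/2 − 2358 + 1) = 7.

7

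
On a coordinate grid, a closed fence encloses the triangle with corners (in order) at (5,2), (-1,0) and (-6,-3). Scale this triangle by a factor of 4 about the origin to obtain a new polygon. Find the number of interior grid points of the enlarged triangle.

57

Using the shoelace formula, 2A = |[5·0 − (-1)·2] + [(-1)·(-3) − (-6)·0] + [(-6)·2 − 5·(-3)]| = 8, so the area is 4.
The number of boundary lattice points is Σ gcd(|Δx|,|Δy|) = gcd(6,2) + gcd(5,3) + gcd(11,5) = 2+1+1 = 4.
Scaling by 4 multiplies the area by 4² = 16 (so the new area is 64) and multiplies the boundary lattice-point count by 4, giving 16.
By Pick's theorem, the interior count of the dilated polygon is 64 − 16/2 + 1 = 57.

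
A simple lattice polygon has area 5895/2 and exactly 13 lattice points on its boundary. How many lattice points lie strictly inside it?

From Pick's theorem, I = A − B/2 + 1 = 5895/2 − 13/2 + 1 = 2942.

2942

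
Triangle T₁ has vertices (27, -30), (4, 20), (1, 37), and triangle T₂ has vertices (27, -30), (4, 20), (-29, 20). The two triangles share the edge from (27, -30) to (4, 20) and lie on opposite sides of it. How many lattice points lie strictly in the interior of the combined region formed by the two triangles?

The union is the simple quadrilateral with vertices (27, -30), (1, 37), (4, 20), (-29, 20) in order.
By the shoelace formula, twice the signed area is |(27·37 − 1·(-30)) + (1·20 − 4·37) + (4·20 − (-29)·20) + ((-29)·(-30) − 27·20)| = 1891, so the area is 945.5.
The number of boundary lattice points is Σ gcd(|Δx|,|Δy|) = gcd(26,67) + gcd(3,17) + gcd(33,0) + gcd(56,50) = 1+1+33+2 = 37.
By Pick's theorem I = A − B/2 + 1 = 945.5 − 37/2 + 1 = 928.

928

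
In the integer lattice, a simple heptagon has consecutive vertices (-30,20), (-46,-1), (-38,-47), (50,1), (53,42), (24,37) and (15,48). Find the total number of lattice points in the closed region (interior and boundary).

Using the shoelace formula, 2A = |[(-30)·(-1) − (-46)·20] + [(-46)·(-47) − (-38)·(-1)] + [(-38)·1 − 50·(-47)] + [50·42 − 53·1] + [53·37 − 24·42] + [24·48 − 15·37] + [15·20 − (-30)·48]| = 10723, so the area is 10723/2.
The number of boundary lattice points is Σ gcd(|Δx|,|Δy|) = gcd(16,21) + gcd(8,46) + gcd(88,48) + gcd(3,41) + gcd(29,5) + gcd(9,11) + gcd(45,28) = 1+2+8+1+1+1+1 = 15.
Pick's theorem gives I = A − B/2 + 1 = 10723/2 − 15/2 + 1 = 5355, so the closed region contains I + B = 5355 + 15 = 5370 lattice points.

5370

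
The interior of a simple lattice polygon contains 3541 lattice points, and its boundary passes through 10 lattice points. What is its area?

Pick's theorem states A = I + B/2 − 1, so A = 3541 + 10/2 − 1 = 3545.

3545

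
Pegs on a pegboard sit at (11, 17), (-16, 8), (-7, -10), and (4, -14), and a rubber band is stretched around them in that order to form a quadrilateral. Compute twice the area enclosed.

936

Using the shoelace formula, 2A = |(11·8 − (-16)·17) + ((-16)·(-10) − (-7)·8) + ((-7)·(-14) − 4·(-10)) + (4·17 − 11·(-14))| = 936, so the area is 468.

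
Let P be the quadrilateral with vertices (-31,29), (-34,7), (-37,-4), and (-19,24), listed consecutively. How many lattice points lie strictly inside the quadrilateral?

Using the shoelace formula, 2A = |[(-31)·7 − (-34)·29] + [(-34)·(-4) − (-37)·7] + [(-37)·24 − (-19)·(-4)] + [(-19)·29 − (-31)·24]| = 393, so the area is 196.5.
Along each edge there are gcd(|Δx|,|Δy|)+1 lattice points, so counting each shared vertex once the boundary has gcd(3,22) + gcd(3,11) + gcd(18,28) + gcd(12,5) = 1+1+2+1 = 5.
By Pick's theorem A = I + B/2 − 1, so I = 196.5 − 5/2 + 1 = 195.

195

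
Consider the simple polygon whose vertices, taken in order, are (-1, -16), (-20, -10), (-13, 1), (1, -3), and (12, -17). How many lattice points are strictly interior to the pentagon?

304

By the shoelace formula, twice the signed area is |[(-1)·(-10) − (-20)·(-16)] + [(-20)·1 − (-13)·(-10)] + [(-13)·(-3) − 1·1] + [1·(-17) − 12·(-3)] + [12·(-16) − (-1)·(-17)]| = 612, so the area is 306.
Along each edge there are gcd(|Δx|,|Δy|)+1 lattice points, so counting each shared vertex once the boundary has gcd(19,6) + gcd(7,11) + gcd(14,4) + gcd(11,14) + gcd(13,1) = 1+1+2+1+1 = 6.
Pick's theorem gives I = A − B/2 + 1 = 306 − 6/2 + 1 = 304.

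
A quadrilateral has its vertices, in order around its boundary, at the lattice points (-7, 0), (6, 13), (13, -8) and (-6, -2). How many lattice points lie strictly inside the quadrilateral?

188

By the shoelace formula, twice the signed area is |[(-7)·13 − 6·0] + [6·(-8) − 13·13] + [13·(-2) − (-6)·(-8)] + [(-6)·0 − (-7)·(-2)]| = 396, so the area is 198.
Summing gcd(|Δx|,|Δy|) over the edges gives the boundary count: gcd(13,13) + gcd(7,21) + gcd(19,6) + gcd(1,2) = 13+7+1+1 = 22.
By Pick's theorem A = I + B/2 − 1, so I = 198 − 22/2 + 1 = 188.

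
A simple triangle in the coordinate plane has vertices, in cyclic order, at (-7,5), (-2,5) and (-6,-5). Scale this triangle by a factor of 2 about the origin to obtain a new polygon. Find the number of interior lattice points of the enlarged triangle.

93

The shoelace formula gives twice the area as |[(-7)·5 − (-2)·5] + [(-2)·(-5) − (-6)·5] + [(-6)·5 − (-7)·(-5)]| = 50, so the area is 25.
The number of boundary lattice points is Σ gcd(|Δx|,|Δy|) = gcd(5,0) + gcd(4,10) + gcd(1,10) = 5+2+1 = 8.
Scaling by 2 multiplies the area by 2² = 4 (so the new area is 100) and multiplies the boundary lattice-point count by 2, giving 16.
By Pick's theorem, the interior count of the dilated polygon is 100 − 16/2 + 1 = 93.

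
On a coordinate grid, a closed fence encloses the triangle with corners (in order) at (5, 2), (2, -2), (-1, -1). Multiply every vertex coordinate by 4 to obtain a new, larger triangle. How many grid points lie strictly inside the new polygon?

By the shoelace formula, twice the signed area is |[5·(-2) − 2·2] + [2·(-1) − (-1)·(-2)] + [(-1)·2 − 5·(-1)]| = 15, so the area is 7.5.
Summing gcd(|Δx|,|Δy|) over the edges gives the boundary count: gcd(3,4) + gcd(3,1) + gcd(6,3) = 1+1+3 = 5.
Scaling by 4 multiplies the area by 4² = 16 (so the new area is 120) and multiplies the boundary lattice-point count by 4, giving 20.
By Pick's theorem, the interior count of the dilated polygon is 120 − 20/2 + 1 = 111.

111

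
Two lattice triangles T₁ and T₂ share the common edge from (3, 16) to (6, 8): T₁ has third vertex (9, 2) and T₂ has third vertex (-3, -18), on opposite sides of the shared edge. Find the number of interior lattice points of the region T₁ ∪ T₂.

75

The union is the simple quadrilateral with vertices (3, 16), (9, 2), (6, 8), (-3, -18) in order.
Using the shoelace formula, 2A = |[3·2 − 9·16] + [9·8 − 6·2] + [6·(-18) − (-3)·8] + [(-3)·16 − 3·(-18)]| = 156, so the area is 78.
The number of boundary lattice points is Σ gcd(|Δx|,|Δy|) = gcd(6,14) + gcd(3,6) + gcd(9,26) + gcd(6,34) = 2+3+1+2 = 8.
By Pick's theorem I = A − B/2 + 1 = 78 − 8/2 + 1 = 75.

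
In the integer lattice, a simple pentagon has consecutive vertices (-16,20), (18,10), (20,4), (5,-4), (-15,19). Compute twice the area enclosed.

Using the shoelace formula, 2A = |((-16)·10 − 18·20) + (18·4 − 20·10) + (20·(-4) − 5·4) + (5·19 − (-15)·(-4)) + ((-15)·20 − (-16)·19)| = 709, so the area is 709/2.

709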